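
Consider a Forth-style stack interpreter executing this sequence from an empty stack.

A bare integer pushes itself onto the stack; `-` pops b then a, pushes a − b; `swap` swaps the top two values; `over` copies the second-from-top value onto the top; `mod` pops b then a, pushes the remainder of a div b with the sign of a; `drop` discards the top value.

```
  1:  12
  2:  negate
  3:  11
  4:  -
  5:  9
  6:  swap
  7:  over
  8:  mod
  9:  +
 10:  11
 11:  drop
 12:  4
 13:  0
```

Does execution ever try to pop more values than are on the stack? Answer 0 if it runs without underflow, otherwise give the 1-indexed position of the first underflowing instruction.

12     : 12
negate : -12
11     : -12 11
-      : -23
9      : -23 9
swap   : 9 -23
over   : 9 -23 9
mod    : 9 -5
+      : 4
11     : 4 11
drop   : 4
4      : 4 4
0      : 4 4 0

0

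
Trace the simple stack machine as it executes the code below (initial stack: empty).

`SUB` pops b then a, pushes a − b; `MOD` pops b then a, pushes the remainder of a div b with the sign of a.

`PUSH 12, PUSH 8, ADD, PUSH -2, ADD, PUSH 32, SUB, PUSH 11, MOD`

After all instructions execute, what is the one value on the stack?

-3

PUSH 12 : 12
PUSH 8  : 12 8
ADD     : 20
PUSH -2 : 20 -2
ADD     : 18
PUSH 32 : 18 32
SUB     : -14
PUSH 11 : -14 11
MOD     : -3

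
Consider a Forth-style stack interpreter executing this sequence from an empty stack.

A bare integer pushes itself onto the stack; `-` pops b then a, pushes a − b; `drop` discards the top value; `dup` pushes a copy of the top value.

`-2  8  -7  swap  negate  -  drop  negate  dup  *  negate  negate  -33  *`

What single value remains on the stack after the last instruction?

-132

-2      [-2]
8       [-2, 8]
-7      [-2, 8, -7]
swap    [-2, -7, 8]
negate  [-2, -7, -8]
-       [-2, 1]
drop    [-2]
negate  [2]
dup     [2, 2]
*       [4]
negate  [-4]
negate  [4]
-33     [4, -33]
*       [-132]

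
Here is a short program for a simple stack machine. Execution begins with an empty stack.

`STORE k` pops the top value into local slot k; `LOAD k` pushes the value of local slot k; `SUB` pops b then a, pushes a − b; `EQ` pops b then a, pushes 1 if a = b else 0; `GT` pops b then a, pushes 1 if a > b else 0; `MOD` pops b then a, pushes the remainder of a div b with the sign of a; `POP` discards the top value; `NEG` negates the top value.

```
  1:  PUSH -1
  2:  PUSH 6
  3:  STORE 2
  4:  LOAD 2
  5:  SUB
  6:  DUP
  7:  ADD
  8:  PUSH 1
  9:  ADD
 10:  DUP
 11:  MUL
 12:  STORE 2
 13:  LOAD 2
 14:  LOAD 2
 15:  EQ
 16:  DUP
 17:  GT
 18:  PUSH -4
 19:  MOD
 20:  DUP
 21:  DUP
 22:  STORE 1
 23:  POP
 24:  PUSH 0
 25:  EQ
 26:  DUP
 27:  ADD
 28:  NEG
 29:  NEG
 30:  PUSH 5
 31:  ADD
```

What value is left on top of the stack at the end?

PUSH -1 : -1
PUSH 6  : -1 6
STORE 2 : -1
LOAD 2  : -1 6
SUB     : -7
DUP     : -7 -7
ADD     : -14
PUSH 1  : -14 1
ADD     : -13
DUP     : -13 -13
MUL     : 169
STORE 2 : (empty)
LOAD 2  : 169
LOAD 2  : 169 169
EQ      : 1
DUP     : 1 1
GT      : 0
PUSH -4 : 0 -4
MOD     : 0
DUP     : 0 0
DUP     : 0 0 0
STORE 1 : 0 0
POP     : 0
PUSH 0  : 0 0
EQ      : 1
DUP     : 1 1
ADD     : 2
NEG     : -2
NEG     : 2
PUSH 5  : 2 5
ADD     : 7

7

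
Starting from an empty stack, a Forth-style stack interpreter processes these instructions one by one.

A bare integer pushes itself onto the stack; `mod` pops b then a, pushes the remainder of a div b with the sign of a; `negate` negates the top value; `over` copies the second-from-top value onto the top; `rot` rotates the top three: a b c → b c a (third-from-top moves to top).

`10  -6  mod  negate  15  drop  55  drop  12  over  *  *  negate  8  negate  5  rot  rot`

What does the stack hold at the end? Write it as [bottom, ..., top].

10     -> 10
-6     -> 10 -6
mod    -> 4
negate -> -4
15     -> -4 15
drop   -> -4
55     -> -4 55
drop   -> -4
12     -> -4 12
over   -> -4 12 -4
*      -> -4 -48
*      -> 192
negate -> -192
8      -> -192 8
negate -> -192 -8
5      -> -192 -8 5
rot    -> -8 5 -192
rot    -> 5 -192 -8

[5, -192, -8]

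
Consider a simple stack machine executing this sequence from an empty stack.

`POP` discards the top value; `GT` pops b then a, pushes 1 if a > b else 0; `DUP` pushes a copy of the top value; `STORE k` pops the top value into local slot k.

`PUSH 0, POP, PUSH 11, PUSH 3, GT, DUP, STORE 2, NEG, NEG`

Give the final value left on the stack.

PUSH 0  -> 0
POP     -> (empty)
PUSH 11 -> 11
PUSH 3  -> 11 3
GT      -> 1
DUP     -> 1 1
STORE 2 -> 1
NEG     -> -1
NEG     -> 1

1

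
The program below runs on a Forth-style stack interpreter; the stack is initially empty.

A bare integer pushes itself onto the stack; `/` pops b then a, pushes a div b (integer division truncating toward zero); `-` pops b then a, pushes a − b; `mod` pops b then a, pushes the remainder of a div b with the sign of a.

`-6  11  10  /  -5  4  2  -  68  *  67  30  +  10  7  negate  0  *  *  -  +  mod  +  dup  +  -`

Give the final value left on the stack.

2

-6     → [-6]
11     → [-6, 11]
10     → [-6, 11, 10]
/      → [-6, 1]
-5     → [-6, 1, -5]
4      → [-6, 1, -5, 4]
2      → [-6, 1, -5, 4, 2]
-      → [-6, 1, -5, 2]
68     → [-6, 1, -5, 2, 68]
*      → [-6, 1, -5, 136]
67     → [-6, 1, -5, 136, 67]
30     → [-6, 1, -5, 136, 67, 30]
+      → [-6, 1, -5, 136, 97]
10     → [-6, 1, -5, 136, 97, 10]
7      → [-6, 1, -5, 136, 97, 10, 7]
negate → [-6, 1, -5, 136, 97, 10, -7]
0      → [-6, 1, -5, 136, 97, 10, -7, 0]
*      → [-6, 1, -5, 136, 97, 10, 0]
*      → [-6, 1, -5, 136, 97, 0]
-      → [-6, 1, -5, 136, 97]
+      → [-6, 1, -5, 233]
mod    → [-6, 1, -5]
+      → [-6, -4]
dup    → [-6, -4, -4]
+      → [-6, -8]
-      → [2]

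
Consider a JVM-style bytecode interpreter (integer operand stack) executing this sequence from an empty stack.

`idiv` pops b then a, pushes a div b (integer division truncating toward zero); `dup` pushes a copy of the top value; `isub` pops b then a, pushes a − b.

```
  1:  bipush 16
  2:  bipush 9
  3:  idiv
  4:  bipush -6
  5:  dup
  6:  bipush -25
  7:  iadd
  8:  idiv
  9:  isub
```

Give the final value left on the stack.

bipush 16  → [16]
bipush 9   → [16, 9]
idiv       → [1]
bipush -6  → [1, -6]
dup        → [1, -6, -6]
bipush -25 → [1, -6, -6, -25]
iadd       → [1, -6, -31]
idiv       → [1, 0]
isub       → [1]

1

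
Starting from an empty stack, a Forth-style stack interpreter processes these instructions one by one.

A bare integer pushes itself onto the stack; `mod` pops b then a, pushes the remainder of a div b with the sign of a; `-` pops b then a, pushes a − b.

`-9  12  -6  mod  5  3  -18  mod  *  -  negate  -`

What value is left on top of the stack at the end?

-9     : -9
12     : -9 12
-6     : -9 12 -6
mod    : -9 0
5      : -9 0 5
3      : -9 0 5 3
-18    : -9 0 5 3 -18
mod    : -9 0 5 3
*      : -9 0 15
-      : -9 -15
negate : -9 15
-      : -24

-24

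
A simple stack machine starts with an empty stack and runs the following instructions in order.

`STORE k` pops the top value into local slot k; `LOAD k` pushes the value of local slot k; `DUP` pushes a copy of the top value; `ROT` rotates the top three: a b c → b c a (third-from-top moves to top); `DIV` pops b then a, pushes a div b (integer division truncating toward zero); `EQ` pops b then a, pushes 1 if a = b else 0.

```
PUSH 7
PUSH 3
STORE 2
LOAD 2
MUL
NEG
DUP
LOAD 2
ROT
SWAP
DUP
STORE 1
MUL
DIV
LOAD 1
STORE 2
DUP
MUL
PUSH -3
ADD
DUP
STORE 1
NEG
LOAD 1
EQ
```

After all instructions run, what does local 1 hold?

PUSH 7  : 7
PUSH 3  : 7 3
STORE 2 : 7
LOAD 2  : 7 3
MUL     : 21
NEG     : -21
DUP     : -21 -21
LOAD 2  : -21 -21 3
ROT     : -21 3 -21
SWAP    : -21 -21 3
DUP     : -21 -21 3 3
STORE 1 : -21 -21 3
MUL     : -21 -63
DIV     : 0
LOAD 1  : 0 3
STORE 2 : 0
DUP     : 0 0
MUL     : 0
PUSH -3 : 0 -3
ADD     : -3
DUP     : -3 -3
STORE 1 : -3
NEG     : 3
LOAD 1  : 3 -3
EQ      : 0

-3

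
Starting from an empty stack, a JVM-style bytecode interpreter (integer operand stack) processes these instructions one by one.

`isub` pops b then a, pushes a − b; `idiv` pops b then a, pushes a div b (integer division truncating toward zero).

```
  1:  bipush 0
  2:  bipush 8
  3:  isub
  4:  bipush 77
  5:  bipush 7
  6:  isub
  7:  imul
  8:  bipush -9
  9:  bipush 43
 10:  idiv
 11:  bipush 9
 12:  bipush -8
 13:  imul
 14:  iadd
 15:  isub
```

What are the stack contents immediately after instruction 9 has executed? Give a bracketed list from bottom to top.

bipush 0  : [0]
bipush 8  : [0, 8]
isub      : [-8]
bipush 77 : [-8, 77]
bipush 7  : [-8, 77, 7]
isub      : [-8, 70]
imul      : [-560]
bipush -9 : [-560, -9]
bipush 43 : [-560, -9, 43]

[-560, -9, 43]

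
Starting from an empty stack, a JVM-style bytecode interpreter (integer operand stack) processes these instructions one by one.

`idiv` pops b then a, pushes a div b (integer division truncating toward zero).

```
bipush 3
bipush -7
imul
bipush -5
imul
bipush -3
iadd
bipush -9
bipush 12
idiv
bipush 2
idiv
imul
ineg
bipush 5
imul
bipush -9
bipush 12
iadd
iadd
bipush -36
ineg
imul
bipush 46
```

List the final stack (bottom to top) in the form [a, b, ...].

bipush 3    [3]
bipush -7   [3, -7]
imul        [-21]
bipush -5   [-21, -5]
imul        [105]
bipush -3   [105, -3]
iadd        [102]
bipush -9   [102, -9]
bipush 12   [102, -9, 12]
idiv        [102, 0]
bipush 2    [102, 0, 2]
idiv        [102, 0]
imul        [0]
ineg        [0]
bipush 5    [0, 5]
imul        [0]
bipush -9   [0, -9]
bipush 12   [0, -9, 12]
iadd        [0, 3]
iadd        [3]
bipush -36  [3, -36]
ineg        [3, 36]
imul        [108]
bipush 46   [108, 46]

[108, 46]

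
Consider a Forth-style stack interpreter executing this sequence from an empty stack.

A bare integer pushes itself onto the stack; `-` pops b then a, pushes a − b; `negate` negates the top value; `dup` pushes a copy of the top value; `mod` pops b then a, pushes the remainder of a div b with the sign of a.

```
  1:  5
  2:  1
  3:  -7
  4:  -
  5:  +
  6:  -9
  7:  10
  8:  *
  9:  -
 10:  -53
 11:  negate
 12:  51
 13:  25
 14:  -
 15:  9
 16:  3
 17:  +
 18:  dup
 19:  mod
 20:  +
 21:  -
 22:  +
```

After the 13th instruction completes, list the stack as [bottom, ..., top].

[103, 53, 51, 25]

5      : [5]
1      : [5, 1]
-7     : [5, 1, -7]
-      : [5, 8]
+      : [13]
-9     : [13, -9]
10     : [13, -9, 10]
*      : [13, -90]
-      : [103]
-53    : [103, -53]
negate : [103, 53]
51     : [103, 53, 51]
25     : [103, 53, 51, 25]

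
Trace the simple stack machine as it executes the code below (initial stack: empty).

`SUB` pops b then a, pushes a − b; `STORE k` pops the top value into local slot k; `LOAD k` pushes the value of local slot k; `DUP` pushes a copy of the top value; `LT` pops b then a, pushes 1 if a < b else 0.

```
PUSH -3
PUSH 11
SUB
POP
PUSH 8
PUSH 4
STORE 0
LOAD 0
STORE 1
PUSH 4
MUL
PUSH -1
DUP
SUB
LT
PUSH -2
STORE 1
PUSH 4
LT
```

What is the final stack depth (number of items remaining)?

PUSH -3 → [-3]
PUSH 11 → [-3, 11]
SUB     → [-14]
POP     → []
PUSH 8  → [8]
PUSH 4  → [8, 4]
STORE 0 → [8]
LOAD 0  → [8, 4]
STORE 1 → [8]
PUSH 4  → [8, 4]
MUL     → [32]
PUSH -1 → [32, -1]
DUP     → [32, -1, -1]
SUB     → [32, 0]
LT      → [0]
PUSH -2 → [0, -2]
STORE 1 → [0]
PUSH 4  → [0, 4]
LT      → [1]

1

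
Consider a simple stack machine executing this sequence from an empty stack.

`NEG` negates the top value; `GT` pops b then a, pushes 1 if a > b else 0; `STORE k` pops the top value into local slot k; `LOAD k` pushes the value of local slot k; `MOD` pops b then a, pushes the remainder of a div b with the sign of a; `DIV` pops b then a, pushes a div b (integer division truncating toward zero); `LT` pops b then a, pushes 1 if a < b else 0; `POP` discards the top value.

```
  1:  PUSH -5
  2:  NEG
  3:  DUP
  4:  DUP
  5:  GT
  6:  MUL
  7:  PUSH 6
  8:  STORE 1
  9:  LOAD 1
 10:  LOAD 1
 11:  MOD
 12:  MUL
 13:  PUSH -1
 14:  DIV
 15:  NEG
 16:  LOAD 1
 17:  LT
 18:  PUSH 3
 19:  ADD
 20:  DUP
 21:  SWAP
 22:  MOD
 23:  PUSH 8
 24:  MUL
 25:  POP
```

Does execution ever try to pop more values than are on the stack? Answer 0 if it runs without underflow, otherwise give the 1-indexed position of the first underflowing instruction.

PUSH -5 : -5
NEG     : 5
DUP     : 5 5
DUP     : 5 5 5
GT      : 5 0
MUL     : 0
PUSH 6  : 0 6
STORE 1 : 0
LOAD 1  : 0 6
LOAD 1  : 0 6 6
MOD     : 0 0
MUL     : 0
PUSH -1 : 0 -1
DIV     : 0
NEG     : 0
LOAD 1  : 0 6
LT      : 1
PUSH 3  : 1 3
ADD     : 4
DUP     : 4 4
SWAP    : 4 4
MOD     : 0
PUSH 8  : 0 8
MUL     : 0
POP     : (empty)

0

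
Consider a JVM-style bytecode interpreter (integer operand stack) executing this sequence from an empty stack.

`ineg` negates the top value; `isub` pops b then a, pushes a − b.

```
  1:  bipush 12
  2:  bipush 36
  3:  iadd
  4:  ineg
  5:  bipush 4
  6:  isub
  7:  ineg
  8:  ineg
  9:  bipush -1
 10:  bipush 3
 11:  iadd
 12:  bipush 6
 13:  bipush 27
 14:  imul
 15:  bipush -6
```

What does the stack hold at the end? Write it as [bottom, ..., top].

[-52, 2, 162, -6]

bipush 12 → [12]
bipush 36 → [12, 36]
iadd      → [48]
ineg      → [-48]
bipush 4  → [-48, 4]
isub      → [-52]
ineg      → [52]
ineg      → [-52]
bipush -1 → [-52, -1]
bipush 3  → [-52, -1, 3]
iadd      → [-52, 2]
bipush 6  → [-52, 2, 6]
bipush 27 → [-52, 2, 6, 27]
imul      → [-52, 2, 162]
bipush -6 → [-52, 2, 162, -6]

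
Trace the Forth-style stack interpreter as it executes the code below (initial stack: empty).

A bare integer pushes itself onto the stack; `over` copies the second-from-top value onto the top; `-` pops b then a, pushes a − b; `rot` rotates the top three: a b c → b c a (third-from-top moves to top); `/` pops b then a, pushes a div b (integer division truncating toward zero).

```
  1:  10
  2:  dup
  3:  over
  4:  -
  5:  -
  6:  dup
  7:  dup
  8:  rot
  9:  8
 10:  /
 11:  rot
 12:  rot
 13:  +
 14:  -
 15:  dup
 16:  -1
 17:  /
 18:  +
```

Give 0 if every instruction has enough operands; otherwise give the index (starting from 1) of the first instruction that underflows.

0

10   → 10
dup  → 10 10
over → 10 10 10
-    → 10 0
-    → 10
dup  → 10 10
dup  → 10 10 10
rot  → 10 10 10
8    → 10 10 10 8
/    → 10 10 1
rot  → 10 1 10
rot  → 1 10 10
+    → 1 20
-    → -19
dup  → -19 -19
-1   → -19 -19 -1
/    → -19 19
+    → 0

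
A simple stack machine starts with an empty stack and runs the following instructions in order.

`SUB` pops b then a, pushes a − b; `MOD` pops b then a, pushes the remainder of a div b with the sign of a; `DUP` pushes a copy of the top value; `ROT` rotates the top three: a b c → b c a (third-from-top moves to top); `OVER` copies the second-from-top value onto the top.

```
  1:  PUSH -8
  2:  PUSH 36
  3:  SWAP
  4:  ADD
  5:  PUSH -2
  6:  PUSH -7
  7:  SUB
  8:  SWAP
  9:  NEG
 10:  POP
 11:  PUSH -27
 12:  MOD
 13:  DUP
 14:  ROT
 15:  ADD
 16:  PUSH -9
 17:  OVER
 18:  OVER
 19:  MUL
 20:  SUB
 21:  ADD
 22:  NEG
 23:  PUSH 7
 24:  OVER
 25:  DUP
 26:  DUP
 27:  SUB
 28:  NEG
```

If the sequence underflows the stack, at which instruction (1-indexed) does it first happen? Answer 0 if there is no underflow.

PUSH -8  → [-8]
PUSH 36  → [-8, 36]
SWAP     → [36, -8]
ADD      → [28]
PUSH -2  → [28, -2]
PUSH -7  → [28, -2, -7]
SUB      → [28, 5]
SWAP     → [5, 28]
NEG      → [5, -28]
POP      → [5]
PUSH -27 → [5, -27]
MOD      → [5]
DUP      → [5, 5]
ROT  — needs 3 operands, stack has 2 → underflow

14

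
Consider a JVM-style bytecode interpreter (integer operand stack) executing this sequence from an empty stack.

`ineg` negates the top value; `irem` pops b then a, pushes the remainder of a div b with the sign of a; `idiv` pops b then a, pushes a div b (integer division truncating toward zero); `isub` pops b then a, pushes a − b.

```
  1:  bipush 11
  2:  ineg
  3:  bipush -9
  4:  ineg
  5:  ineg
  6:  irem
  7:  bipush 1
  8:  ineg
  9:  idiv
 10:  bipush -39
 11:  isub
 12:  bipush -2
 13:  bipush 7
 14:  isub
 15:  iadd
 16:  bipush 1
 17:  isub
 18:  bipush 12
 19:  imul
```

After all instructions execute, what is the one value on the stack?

372

bipush 11   11
ineg        -11
bipush -9   -11 -9
ineg        -11 9
ineg        -11 -9
irem        -2
bipush 1    -2 1
ineg        -2 -1
idiv        2
bipush -39  2 -39
isub        41
bipush -2   41 -2
bipush 7    41 -2 7
isub        41 -9
iadd        32
bipush 1    32 1
isub        31
bipush 12   31 12
imul        372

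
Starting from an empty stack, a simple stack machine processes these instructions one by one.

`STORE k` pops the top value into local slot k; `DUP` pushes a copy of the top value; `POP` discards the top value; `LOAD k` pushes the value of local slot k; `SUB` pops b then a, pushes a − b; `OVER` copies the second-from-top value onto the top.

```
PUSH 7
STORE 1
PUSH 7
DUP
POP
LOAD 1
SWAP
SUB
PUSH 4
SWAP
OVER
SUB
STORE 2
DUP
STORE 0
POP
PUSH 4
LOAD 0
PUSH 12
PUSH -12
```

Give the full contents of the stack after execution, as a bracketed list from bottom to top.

[4, 4, 12, -12]

PUSH 7   → [7]
STORE 1  → []
PUSH 7   → [7]
DUP      → [7, 7]
POP      → [7]
LOAD 1   → [7, 7]
SWAP     → [7, 7]
SUB      → [0]
PUSH 4   → [0, 4]
SWAP     → [4, 0]
OVER     → [4, 0, 4]
SUB      → [4, -4]
STORE 2  → [4]
DUP      → [4, 4]
STORE 0  → [4]
POP      → []
PUSH 4   → [4]
LOAD 0   → [4, 4]
PUSH 12  → [4, 4, 12]
PUSH -12 → [4, 4, 12, -12]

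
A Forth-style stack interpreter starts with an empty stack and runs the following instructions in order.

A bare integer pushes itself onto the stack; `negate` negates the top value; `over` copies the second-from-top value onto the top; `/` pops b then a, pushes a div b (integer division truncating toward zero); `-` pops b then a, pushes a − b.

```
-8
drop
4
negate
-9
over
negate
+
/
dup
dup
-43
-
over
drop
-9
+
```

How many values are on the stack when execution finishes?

3

-8     -> -8
drop   -> (empty)
4      -> 4
negate -> -4
-9     -> -4 -9
over   -> -4 -9 -4
negate -> -4 -9 4
+      -> -4 -5
/      -> 0
dup    -> 0 0
dup    -> 0 0 0
-43    -> 0 0 0 -43
-      -> 0 0 43
over   -> 0 0 43 0
drop   -> 0 0 43
-9     -> 0 0 43 -9
+      -> 0 0 34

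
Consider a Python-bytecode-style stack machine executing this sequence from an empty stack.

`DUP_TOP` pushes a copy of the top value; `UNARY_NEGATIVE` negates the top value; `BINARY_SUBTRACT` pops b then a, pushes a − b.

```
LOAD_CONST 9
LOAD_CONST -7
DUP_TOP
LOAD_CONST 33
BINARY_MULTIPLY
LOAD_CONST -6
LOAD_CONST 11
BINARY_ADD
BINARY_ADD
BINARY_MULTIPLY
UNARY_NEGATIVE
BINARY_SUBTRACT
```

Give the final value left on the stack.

LOAD_CONST 9     9
LOAD_CONST -7    9 -7
DUP_TOP          9 -7 -7
LOAD_CONST 33    9 -7 -7 33
BINARY_MULTIPLY  9 -7 -231
LOAD_CONST -6    9 -7 -231 -6
LOAD_CONST 11    9 -7 -231 -6 11
BINARY_ADD       9 -7 -231 5
BINARY_ADD       9 -7 -226
BINARY_MULTIPLY  9 1582
UNARY_NEGATIVE   9 -1582
BINARY_SUBTRACT  1591

1591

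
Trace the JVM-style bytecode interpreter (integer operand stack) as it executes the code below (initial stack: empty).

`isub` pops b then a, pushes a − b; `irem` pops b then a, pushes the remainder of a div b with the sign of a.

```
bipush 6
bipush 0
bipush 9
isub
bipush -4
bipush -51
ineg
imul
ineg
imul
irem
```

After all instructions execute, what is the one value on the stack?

bipush 6   -> [6]
bipush 0   -> [6, 0]
bipush 9   -> [6, 0, 9]
isub       -> [6, -9]
bipush -4  -> [6, -9, -4]
bipush -51 -> [6, -9, -4, -51]
ineg       -> [6, -9, -4, 51]
imul       -> [6, -9, -204]
ineg       -> [6, -9, 204]
imul       -> [6, -1836]
irem       -> [6]

6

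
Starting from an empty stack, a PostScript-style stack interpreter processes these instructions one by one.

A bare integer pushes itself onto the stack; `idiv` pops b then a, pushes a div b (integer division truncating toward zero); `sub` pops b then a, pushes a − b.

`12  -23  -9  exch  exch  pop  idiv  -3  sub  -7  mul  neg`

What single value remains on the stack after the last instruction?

21

12   -> 12
-23  -> 12 -23
-9   -> 12 -23 -9
exch -> 12 -9 -23
exch -> 12 -23 -9
pop  -> 12 -23
idiv -> 0
-3   -> 0 -3
sub  -> 3
-7   -> 3 -7
mul  -> -21
neg  -> 21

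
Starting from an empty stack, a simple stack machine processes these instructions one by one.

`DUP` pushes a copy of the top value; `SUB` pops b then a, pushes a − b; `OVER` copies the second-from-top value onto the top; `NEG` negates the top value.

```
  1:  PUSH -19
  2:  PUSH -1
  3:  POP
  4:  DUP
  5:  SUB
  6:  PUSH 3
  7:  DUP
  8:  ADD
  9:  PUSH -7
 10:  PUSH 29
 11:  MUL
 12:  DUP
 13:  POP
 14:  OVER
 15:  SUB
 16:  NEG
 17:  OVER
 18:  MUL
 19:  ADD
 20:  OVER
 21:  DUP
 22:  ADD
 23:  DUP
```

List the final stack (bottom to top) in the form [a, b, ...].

[0, 1260, 0, 0]

PUSH -19 → [-19]
PUSH -1  → [-19, -1]
POP      → [-19]
DUP      → [-19, -19]
SUB      → [0]
PUSH 3   → [0, 3]
DUP      → [0, 3, 3]
ADD      → [0, 6]
PUSH -7  → [0, 6, -7]
PUSH 29  → [0, 6, -7, 29]
MUL      → [0, 6, -203]
DUP      → [0, 6, -203, -203]
POP      → [0, 6, -203]
OVER     → [0, 6, -203, 6]
SUB      → [0, 6, -209]
NEG      → [0, 6, 209]
OVER     → [0, 6, 209, 6]
MUL      → [0, 6, 1254]
ADD      → [0, 1260]
OVER     → [0, 1260, 0]
DUP      → [0, 1260, 0, 0]
ADD      → [0, 1260, 0]
DUP      → [0, 1260, 0, 0]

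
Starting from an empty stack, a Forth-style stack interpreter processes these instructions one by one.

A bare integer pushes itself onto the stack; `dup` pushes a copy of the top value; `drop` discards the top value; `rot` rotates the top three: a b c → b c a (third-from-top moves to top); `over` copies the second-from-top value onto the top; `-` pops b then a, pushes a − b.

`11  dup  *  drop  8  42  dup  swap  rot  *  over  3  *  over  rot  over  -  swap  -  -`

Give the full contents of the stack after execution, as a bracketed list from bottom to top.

11    11
dup   11 11
*     121
drop  (empty)
8     8
42    8 42
dup   8 42 42
swap  8 42 42
rot   42 42 8
*     42 336
over  42 336 42
3     42 336 42 3
*     42 336 126
over  42 336 126 336
rot   42 126 336 336
over  42 126 336 336 336
-     42 126 336 0
swap  42 126 0 336
-     42 126 -336
-     42 462

[42, 462]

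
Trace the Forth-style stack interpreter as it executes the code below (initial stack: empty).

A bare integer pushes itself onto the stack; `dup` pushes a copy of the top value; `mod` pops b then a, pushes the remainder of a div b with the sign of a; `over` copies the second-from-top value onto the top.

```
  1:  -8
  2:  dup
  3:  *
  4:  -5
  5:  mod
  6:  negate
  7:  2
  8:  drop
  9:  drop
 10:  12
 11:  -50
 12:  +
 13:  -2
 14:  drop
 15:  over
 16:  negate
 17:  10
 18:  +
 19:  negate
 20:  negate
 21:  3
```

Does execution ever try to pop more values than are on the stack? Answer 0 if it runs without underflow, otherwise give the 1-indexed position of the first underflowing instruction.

15

-8     : -8
dup    : -8 -8
*      : 64
-5     : 64 -5
mod    : 4
negate : -4
2      : -4 2
drop   : -4
drop   : (empty)
12     : 12
-50    : 12 -50
+      : -38
-2     : -38 -2
drop   : -38
over  — needs 2 operands, stack has 1 → underflow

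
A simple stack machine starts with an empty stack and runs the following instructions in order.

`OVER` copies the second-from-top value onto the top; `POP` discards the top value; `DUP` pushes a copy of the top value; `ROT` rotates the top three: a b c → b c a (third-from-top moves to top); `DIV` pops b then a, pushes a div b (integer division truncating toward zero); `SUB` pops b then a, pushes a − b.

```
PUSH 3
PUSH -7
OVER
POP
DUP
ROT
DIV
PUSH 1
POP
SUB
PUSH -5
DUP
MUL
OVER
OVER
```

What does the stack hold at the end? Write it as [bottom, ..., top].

[-5, 25, -5, 25]

PUSH 3  : 3
PUSH -7 : 3 -7
OVER    : 3 -7 3
POP     : 3 -7
DUP     : 3 -7 -7
ROT     : -7 -7 3
DIV     : -7 -2
PUSH 1  : -7 -2 1
POP     : -7 -2
SUB     : -5
PUSH -5 : -5 -5
DUP     : -5 -5 -5
MUL     : -5 25
OVER    : -5 25 -5
OVER    : -5 25 -5 25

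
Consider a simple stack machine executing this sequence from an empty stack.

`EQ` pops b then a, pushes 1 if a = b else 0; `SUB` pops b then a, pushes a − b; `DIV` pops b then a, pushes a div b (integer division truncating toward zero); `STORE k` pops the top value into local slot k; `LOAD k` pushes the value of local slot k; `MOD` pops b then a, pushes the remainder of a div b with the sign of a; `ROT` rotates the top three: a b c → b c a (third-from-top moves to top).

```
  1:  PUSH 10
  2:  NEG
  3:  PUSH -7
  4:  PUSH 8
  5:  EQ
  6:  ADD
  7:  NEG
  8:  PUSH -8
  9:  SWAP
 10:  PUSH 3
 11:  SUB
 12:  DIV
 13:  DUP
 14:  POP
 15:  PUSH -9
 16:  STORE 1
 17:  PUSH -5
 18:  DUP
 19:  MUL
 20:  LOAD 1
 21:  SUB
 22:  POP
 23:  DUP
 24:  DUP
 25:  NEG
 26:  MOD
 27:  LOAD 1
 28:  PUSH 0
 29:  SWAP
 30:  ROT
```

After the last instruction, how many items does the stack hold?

4

PUSH 10 → [10]
NEG     → [-10]
PUSH -7 → [-10, -7]
PUSH 8  → [-10, -7, 8]
EQ      → [-10, 0]
ADD     → [-10]
NEG     → [10]
PUSH -8 → [10, -8]
SWAP    → [-8, 10]
PUSH 3  → [-8, 10, 3]
SUB     → [-8, 7]
DIV     → [-1]
DUP     → [-1, -1]
POP     → [-1]
PUSH -9 → [-1, -9]
STORE 1 → [-1]
PUSH -5 → [-1, -5]
DUP     → [-1, -5, -5]
MUL     → [-1, 25]
LOAD 1  → [-1, 25, -9]
SUB     → [-1, 34]
POP     → [-1]
DUP     → [-1, -1]
DUP     → [-1, -1, -1]
NEG     → [-1, -1, 1]
MOD     → [-1, 0]
LOAD 1  → [-1, 0, -9]
PUSH 0  → [-1, 0, -9, 0]
SWAP    → [-1, 0, 0, -9]
ROT     → [-1, 0, -9, 0]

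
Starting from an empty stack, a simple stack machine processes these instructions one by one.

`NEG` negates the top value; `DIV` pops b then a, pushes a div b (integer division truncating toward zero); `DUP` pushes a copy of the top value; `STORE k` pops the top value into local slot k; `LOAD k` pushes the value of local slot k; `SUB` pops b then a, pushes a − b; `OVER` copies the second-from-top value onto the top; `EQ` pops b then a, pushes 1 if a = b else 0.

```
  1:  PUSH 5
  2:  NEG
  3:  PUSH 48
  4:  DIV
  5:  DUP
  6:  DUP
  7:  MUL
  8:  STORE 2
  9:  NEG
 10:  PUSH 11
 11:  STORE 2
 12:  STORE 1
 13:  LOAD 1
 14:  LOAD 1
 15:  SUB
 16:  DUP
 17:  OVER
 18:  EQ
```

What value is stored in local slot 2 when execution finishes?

11

PUSH 5   5
NEG      -5
PUSH 48  -5 48
DIV      0
DUP      0 0
DUP      0 0 0
MUL      0 0
STORE 2  0
NEG      0
PUSH 11  0 11
STORE 2  0
STORE 1  (empty)
LOAD 1   0
LOAD 1   0 0
SUB      0
DUP      0 0
OVER     0 0 0
EQ       0 1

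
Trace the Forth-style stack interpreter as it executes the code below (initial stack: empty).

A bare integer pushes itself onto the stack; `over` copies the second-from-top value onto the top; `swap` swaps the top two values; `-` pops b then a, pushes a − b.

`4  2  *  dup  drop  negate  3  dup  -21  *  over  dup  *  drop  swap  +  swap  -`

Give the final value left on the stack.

-52

4      -> 4
2      -> 4 2
*      -> 8
dup    -> 8 8
drop   -> 8
negate -> -8
3      -> -8 3
dup    -> -8 3 3
-21    -> -8 3 3 -21
*      -> -8 3 -63
over   -> -8 3 -63 3
dup    -> -8 3 -63 3 3
*      -> -8 3 -63 9
drop   -> -8 3 -63
swap   -> -8 -63 3
+      -> -8 -60
swap   -> -60 -8
-      -> -52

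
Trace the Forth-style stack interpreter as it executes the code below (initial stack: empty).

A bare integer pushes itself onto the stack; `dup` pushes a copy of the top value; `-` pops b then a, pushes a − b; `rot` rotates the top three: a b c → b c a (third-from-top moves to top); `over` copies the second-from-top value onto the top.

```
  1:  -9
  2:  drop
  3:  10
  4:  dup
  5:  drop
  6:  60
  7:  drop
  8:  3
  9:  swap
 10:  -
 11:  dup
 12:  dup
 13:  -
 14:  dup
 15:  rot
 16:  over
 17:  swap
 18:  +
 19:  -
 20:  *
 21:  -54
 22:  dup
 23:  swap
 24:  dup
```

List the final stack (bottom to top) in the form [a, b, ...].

-9   : [-9]
drop : []
10   : [10]
dup  : [10, 10]
drop : [10]
60   : [10, 60]
drop : [10]
3    : [10, 3]
swap : [3, 10]
-    : [-7]
dup  : [-7, -7]
dup  : [-7, -7, -7]
-    : [-7, 0]
dup  : [-7, 0, 0]
rot  : [0, 0, -7]
over : [0, 0, -7, 0]
swap : [0, 0, 0, -7]
+    : [0, 0, -7]
-    : [0, 7]
*    : [0]
-54  : [0, -54]
dup  : [0, -54, -54]
swap : [0, -54, -54]
dup  : [0, -54, -54, -54]

[0, -54, -54, -54]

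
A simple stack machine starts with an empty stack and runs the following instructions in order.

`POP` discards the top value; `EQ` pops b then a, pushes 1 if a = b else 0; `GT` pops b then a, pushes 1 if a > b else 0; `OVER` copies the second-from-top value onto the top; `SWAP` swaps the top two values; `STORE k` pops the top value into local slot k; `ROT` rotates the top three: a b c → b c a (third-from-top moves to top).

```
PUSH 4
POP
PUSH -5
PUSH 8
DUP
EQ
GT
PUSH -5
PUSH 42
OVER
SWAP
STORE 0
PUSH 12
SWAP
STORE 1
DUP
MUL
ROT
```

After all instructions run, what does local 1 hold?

-5

PUSH 4  → 4
POP     → (empty)
PUSH -5 → -5
PUSH 8  → -5 8
DUP     → -5 8 8
EQ      → -5 1
GT      → 0
PUSH -5 → 0 -5
PUSH 42 → 0 -5 42
OVER    → 0 -5 42 -5
SWAP    → 0 -5 -5 42
STORE 0 → 0 -5 -5
PUSH 12 → 0 -5 -5 12
SWAP    → 0 -5 12 -5
STORE 1 → 0 -5 12
DUP     → 0 -5 12 12
MUL     → 0 -5 144
ROT     → -5 144 0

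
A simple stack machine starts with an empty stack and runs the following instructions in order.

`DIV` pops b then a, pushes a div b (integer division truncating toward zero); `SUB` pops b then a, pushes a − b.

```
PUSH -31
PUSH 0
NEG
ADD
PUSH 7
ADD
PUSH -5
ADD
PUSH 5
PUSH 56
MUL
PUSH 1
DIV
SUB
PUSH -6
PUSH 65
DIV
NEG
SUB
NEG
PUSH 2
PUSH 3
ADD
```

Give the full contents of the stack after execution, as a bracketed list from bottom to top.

PUSH -31  -31
PUSH 0    -31 0
NEG       -31 0
ADD       -31
PUSH 7    -31 7
ADD       -24
PUSH -5   -24 -5
ADD       -29
PUSH 5    -29 5
PUSH 56   -29 5 56
MUL       -29 280
PUSH 1    -29 280 1
DIV       -29 280
SUB       -309
PUSH -6   -309 -6
PUSH 65   -309 -6 65
DIV       -309 0
NEG       -309 0
SUB       -309
NEG       309
PUSH 2    309 2
PUSH 3    309 2 3
ADD       309 5

[309, 5]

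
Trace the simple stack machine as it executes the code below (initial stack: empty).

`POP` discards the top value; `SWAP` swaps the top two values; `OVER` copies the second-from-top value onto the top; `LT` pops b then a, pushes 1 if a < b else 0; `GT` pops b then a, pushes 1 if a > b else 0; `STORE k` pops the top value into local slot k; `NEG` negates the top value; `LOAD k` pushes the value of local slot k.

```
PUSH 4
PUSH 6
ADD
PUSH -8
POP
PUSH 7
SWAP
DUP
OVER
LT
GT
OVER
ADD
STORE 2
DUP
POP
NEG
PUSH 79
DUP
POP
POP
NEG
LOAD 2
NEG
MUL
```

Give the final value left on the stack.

PUSH 4   4
PUSH 6   4 6
ADD      10
PUSH -8  10 -8
POP      10
PUSH 7   10 7
SWAP     7 10
DUP      7 10 10
OVER     7 10 10 10
LT       7 10 0
GT       7 1
OVER     7 1 7
ADD      7 8
STORE 2  7
DUP      7 7
POP      7
NEG      -7
PUSH 79  -7 79
DUP      -7 79 79
POP      -7 79
POP      -7
NEG      7
LOAD 2   7 8
NEG      7 -8
MUL      -56

-56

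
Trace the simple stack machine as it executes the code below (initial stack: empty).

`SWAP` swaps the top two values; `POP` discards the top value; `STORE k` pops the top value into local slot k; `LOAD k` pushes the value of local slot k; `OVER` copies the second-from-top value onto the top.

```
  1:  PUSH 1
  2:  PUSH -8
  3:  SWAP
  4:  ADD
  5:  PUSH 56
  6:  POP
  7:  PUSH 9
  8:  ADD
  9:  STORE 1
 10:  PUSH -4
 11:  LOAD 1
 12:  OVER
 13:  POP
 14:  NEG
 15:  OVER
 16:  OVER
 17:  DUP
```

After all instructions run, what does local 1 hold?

2

PUSH 1  → [1]
PUSH -8 → [1, -8]
SWAP    → [-8, 1]
ADD     → [-7]
PUSH 56 → [-7, 56]
POP     → [-7]
PUSH 9  → [-7, 9]
ADD     → [2]
STORE 1 → []
PUSH -4 → [-4]
LOAD 1  → [-4, 2]
OVER    → [-4, 2, -4]
POP     → [-4, 2]
NEG     → [-4, -2]
OVER    → [-4, -2, -4]
OVER    → [-4, -2, -4, -2]
DUP     → [-4, -2, -4, -2, -2]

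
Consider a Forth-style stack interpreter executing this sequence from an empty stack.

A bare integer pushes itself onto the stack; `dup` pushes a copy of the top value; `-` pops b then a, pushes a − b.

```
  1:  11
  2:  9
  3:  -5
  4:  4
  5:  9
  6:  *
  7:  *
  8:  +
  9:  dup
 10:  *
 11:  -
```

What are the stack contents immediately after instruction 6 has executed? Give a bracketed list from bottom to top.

11 -> [11]
9  -> [11, 9]
-5 -> [11, 9, -5]
4  -> [11, 9, -5, 4]
9  -> [11, 9, -5, 4, 9]
*  -> [11, 9, -5, 36]

[11, 9, -5, 36]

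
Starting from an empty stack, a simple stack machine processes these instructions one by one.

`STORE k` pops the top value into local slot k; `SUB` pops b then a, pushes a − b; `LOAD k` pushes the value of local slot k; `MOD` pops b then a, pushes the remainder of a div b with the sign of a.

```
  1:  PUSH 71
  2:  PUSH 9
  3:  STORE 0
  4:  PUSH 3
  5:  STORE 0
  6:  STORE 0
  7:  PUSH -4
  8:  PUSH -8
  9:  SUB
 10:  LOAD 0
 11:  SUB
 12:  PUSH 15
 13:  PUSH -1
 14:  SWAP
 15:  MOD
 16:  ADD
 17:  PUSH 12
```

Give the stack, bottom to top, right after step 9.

PUSH 71  [71]
PUSH 9   [71, 9]
STORE 0  [71]
PUSH 3   [71, 3]
STORE 0  [71]
STORE 0  []
PUSH -4  [-4]
PUSH -8  [-4, -8]
SUB      [4]

[4]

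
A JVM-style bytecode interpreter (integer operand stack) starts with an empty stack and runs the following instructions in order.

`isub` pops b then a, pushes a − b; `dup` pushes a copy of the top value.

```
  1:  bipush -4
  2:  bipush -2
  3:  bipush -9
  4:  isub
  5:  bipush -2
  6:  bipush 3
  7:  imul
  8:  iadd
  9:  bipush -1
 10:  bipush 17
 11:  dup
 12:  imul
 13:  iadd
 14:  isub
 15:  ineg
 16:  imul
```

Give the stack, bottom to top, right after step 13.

[-4, 1, 288]

bipush -4  -4
bipush -2  -4 -2
bipush -9  -4 -2 -9
isub       -4 7
bipush -2  -4 7 -2
bipush 3   -4 7 -2 3
imul       -4 7 -6
iadd       -4 1
bipush -1  -4 1 -1
bipush 17  -4 1 -1 17
dup        -4 1 -1 17 17
imul       -4 1 -1 289
iadd       -4 1 288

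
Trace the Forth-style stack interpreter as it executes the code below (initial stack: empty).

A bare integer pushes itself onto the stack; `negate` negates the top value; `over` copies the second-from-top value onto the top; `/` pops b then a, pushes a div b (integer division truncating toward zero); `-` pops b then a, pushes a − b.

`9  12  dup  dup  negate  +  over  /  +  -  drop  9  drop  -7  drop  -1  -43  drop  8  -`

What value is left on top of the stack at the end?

9       [9]
12      [9, 12]
dup     [9, 12, 12]
dup     [9, 12, 12, 12]
negate  [9, 12, 12, -12]
+       [9, 12, 0]
over    [9, 12, 0, 12]
/       [9, 12, 0]
+       [9, 12]
-       [-3]
drop    []
9       [9]
drop    []
-7      [-7]
drop    []
-1      [-1]
-43     [-1, -43]
drop    [-1]
8       [-1, 8]
-       [-9]

-9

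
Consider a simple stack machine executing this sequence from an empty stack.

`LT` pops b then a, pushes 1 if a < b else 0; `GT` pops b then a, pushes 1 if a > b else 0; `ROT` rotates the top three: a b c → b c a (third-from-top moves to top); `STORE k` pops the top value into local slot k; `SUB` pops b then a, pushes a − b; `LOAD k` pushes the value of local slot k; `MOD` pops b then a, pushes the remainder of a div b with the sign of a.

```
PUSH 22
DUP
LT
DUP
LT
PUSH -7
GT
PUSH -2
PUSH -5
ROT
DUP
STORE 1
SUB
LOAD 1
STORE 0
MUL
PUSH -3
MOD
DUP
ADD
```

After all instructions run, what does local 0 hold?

1

PUSH 22 → 22
DUP     → 22 22
LT      → 0
DUP     → 0 0
LT      → 0
PUSH -7 → 0 -7
GT      → 1
PUSH -2 → 1 -2
PUSH -5 → 1 -2 -5
ROT     → -2 -5 1
DUP     → -2 -5 1 1
STORE 1 → -2 -5 1
SUB     → -2 -6
LOAD 1  → -2 -6 1
STORE 0 → -2 -6
MUL     → 12
PUSH -3 → 12 -3
MOD     → 0
DUP     → 0 0
ADD     → 0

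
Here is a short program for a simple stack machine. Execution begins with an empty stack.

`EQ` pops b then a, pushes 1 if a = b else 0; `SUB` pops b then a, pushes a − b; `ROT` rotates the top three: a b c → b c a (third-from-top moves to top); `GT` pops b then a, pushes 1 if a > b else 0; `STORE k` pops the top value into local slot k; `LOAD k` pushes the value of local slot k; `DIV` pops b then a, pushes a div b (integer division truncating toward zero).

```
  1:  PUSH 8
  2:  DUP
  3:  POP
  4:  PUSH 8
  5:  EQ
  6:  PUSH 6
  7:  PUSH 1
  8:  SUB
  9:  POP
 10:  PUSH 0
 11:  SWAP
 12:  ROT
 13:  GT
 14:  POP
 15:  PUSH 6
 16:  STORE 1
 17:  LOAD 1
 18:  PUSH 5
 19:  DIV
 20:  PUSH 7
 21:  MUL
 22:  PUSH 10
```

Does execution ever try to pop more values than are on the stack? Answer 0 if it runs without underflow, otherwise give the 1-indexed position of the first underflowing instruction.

PUSH 8  8
DUP     8 8
POP     8
PUSH 8  8 8
EQ      1
PUSH 6  1 6
PUSH 1  1 6 1
SUB     1 5
POP     1
PUSH 0  1 0
SWAP    0 1
ROT  — needs 3 operands, stack has 2 → underflow

12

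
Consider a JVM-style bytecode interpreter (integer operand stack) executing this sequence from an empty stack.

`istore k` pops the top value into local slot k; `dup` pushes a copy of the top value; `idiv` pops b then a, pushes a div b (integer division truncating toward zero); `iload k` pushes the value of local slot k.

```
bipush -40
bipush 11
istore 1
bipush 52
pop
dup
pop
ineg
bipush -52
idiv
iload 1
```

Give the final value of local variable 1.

bipush -40  -40
bipush 11   -40 11
istore 1    -40
bipush 52   -40 52
pop         -40
dup         -40 -40
pop         -40
ineg        40
bipush -52  40 -52
idiv        0
iload 1     0 11

11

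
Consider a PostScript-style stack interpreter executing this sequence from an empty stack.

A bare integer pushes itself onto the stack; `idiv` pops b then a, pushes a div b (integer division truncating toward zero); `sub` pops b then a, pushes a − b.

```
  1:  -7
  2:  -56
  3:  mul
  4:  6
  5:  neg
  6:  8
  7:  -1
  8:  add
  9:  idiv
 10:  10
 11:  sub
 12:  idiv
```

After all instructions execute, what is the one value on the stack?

-7   : -7
-56  : -7 -56
mul  : 392
6    : 392 6
neg  : 392 -6
8    : 392 -6 8
-1   : 392 -6 8 -1
add  : 392 -6 7
idiv : 392 0
10   : 392 0 10
sub  : 392 -10
idiv : -39

-39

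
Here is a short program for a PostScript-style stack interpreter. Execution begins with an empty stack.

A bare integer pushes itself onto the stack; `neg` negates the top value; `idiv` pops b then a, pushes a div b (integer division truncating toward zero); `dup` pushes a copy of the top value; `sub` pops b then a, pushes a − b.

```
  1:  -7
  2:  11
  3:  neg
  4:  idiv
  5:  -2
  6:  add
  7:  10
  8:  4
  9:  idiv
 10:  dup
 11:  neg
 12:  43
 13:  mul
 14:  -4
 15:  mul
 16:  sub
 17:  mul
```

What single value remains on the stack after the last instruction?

684

-7   → [-7]
11   → [-7, 11]
neg  → [-7, -11]
idiv → [0]
-2   → [0, -2]
add  → [-2]
10   → [-2, 10]
4    → [-2, 10, 4]
idiv → [-2, 2]
dup  → [-2, 2, 2]
neg  → [-2, 2, -2]
43   → [-2, 2, -2, 43]
mul  → [-2, 2, -86]
-4   → [-2, 2, -86, -4]
mul  → [-2, 2, 344]
sub  → [-2, -342]
mul  → [684]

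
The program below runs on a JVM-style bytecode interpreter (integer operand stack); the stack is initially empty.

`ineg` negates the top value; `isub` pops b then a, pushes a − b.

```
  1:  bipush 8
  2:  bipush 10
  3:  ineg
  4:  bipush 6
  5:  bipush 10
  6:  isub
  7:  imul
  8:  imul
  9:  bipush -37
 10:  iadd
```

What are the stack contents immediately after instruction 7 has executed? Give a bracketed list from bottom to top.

[8, 40]

bipush 8  → [8]
bipush 10 → [8, 10]
ineg      → [8, -10]
bipush 6  → [8, -10, 6]
bipush 10 → [8, -10, 6, 10]
isub      → [8, -10, -4]
imul      → [8, 40]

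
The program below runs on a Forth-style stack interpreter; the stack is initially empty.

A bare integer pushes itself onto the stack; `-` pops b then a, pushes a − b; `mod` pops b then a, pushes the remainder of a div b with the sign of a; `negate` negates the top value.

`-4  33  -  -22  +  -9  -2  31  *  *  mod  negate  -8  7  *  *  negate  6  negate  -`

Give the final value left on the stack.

-4      [-4]
33      [-4, 33]
-       [-37]
-22     [-37, -22]
+       [-59]
-9      [-59, -9]
-2      [-59, -9, -2]
31      [-59, -9, -2, 31]
*       [-59, -9, -62]
*       [-59, 558]
mod     [-59]
negate  [59]
-8      [59, -8]
7       [59, -8, 7]
*       [59, -56]
*       [-3304]
negate  [3304]
6       [3304, 6]
negate  [3304, -6]
-       [3310]

3310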